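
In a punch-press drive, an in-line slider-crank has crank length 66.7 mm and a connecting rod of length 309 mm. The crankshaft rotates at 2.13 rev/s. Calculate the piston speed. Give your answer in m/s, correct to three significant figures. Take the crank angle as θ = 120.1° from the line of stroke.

ω = 2π·2.13 = 13.38 rad/s
For an in-line slider-crank, x = r cosθ + √(L² − r² sin²θ), so v = −rω sinθ·[1 + r cosθ/√(L² − r² sin²θ)].
With r = 0.0667 m, L = 0.309 m, θ = 120.1°: √(L² − r² sin²θ) = 0.30356 m.
v = −0.0667·13.38·0.86515·[1 + 0.0667·-0.50151/0.30356] = -0.68718 m/s.
|v| = 0.68718 m/s.

0.687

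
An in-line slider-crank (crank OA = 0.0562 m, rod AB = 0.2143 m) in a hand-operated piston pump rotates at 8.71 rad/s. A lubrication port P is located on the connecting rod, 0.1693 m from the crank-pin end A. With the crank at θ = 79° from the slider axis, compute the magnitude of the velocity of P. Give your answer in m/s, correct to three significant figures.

0.501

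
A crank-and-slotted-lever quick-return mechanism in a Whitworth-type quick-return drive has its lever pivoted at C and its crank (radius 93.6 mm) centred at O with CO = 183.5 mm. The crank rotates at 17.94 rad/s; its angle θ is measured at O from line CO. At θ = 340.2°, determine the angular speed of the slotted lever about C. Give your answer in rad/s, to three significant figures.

ω = 17.94 rad/s
Crank pin A relative to C: A = (d + r cosθ, r sinθ); lever angle φ = atan2(r sinθ, d + r cosθ).
Differentiating tanφ: φ̇ = rω(d cosθ + r)/(d² + r² + 2dr cosθ).
d² + r² + 2dr cosθ = |CA|² = 0.0747536 m²;  d cosθ + r = +0.26625 m.
|ω_lever| = |0.0936·17.94·+0.26625| / 0.0747536 = 5.9808 rad/s.

5.98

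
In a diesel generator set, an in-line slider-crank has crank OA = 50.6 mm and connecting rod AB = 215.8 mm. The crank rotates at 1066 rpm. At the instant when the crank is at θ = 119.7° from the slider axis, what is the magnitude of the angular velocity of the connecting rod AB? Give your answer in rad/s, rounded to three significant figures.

13.2

ω = 111.6 rad/s (converted from 1066 rpm).
The rod makes angle φ with the slider axis where L sinφ = r sinθ; differentiating, L cosφ·φ̇ = r ω cosθ.
L cosφ = √(L² − r² sin²θ) = 0.21128 m.
|ω_rod| = r ω |cosθ| / √(L² − r² sin²θ) = 0.0506·111.6·0.49546/0.21128 = 13.246 rad/s.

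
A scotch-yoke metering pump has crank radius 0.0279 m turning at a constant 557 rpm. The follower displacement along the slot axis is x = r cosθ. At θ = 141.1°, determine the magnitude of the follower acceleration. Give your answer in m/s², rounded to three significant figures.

73.9

ω = 58.33 rad/s (from 557 rpm).
x = r cosθ ⇒ ẍ = −rω² cosθ (ω constant).
|a| = rω²|cosθ| = 0.0279·(58.33)²·|cos 141.1°| = 73.873 m/s².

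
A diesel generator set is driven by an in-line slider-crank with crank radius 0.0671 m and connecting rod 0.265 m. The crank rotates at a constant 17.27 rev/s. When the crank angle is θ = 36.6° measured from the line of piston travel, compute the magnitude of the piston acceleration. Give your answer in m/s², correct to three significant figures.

696

ω = 2π·17.3 = 108.5 rad/s
x(θ) = r cosθ + √(L² − r² sin²θ); with ω constant, a = ω²·d²x/dθ².
d²x/dθ² = −r cosθ − r²(cos2θ)/√u − r⁴ sin²2θ/(4u^{3/2}),  u = L² − r² sin²θ = 0.0686245 m².
Substituting r = 0.0671 m, L = 0.265 m, θ = 36.6°: d²x/dθ² = -0.059095 m.
a = ω²·d²x/dθ² = (108.5)²·(-0.059095) = -695.82 m/s²;  |a| = 695.82 m/s².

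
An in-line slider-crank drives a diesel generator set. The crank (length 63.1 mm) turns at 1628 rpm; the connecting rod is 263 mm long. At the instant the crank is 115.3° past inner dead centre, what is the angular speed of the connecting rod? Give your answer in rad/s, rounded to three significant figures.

ω = 170.5 rad/s (converted from 1628 rpm).
The rod makes angle φ with the slider axis where L sinφ = r sinθ; differentiating, L cosφ·φ̇ = r ω cosθ.
L cosφ = √(L² − r² sin²θ) = 0.25674 m.
|ω_rod| = r ω |cosθ| / √(L² − r² sin²θ) = 0.0631·170.5·0.42736/0.25674 = 17.907 rad/s.

17.9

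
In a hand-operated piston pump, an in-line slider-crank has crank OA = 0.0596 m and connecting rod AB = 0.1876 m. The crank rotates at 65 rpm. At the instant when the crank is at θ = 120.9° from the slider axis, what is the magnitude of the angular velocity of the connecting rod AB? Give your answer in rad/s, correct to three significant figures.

ω = 6.807 rad/s (converted from 65 rpm).
The rod makes angle φ with the slider axis where L sinφ = r sinθ; differentiating, L cosφ·φ̇ = r ω cosθ.
L cosφ = √(L² − r² sin²θ) = 0.18049 m.
|ω_rod| = r ω |cosθ| / √(L² − r² sin²θ) = 0.0596·6.807·0.51354/0.18049 = 1.1542 rad/s.

1.15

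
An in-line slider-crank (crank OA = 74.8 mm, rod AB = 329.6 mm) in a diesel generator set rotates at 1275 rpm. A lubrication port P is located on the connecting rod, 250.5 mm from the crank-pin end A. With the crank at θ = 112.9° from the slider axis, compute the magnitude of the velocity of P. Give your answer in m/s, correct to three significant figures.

ω = 133.5 rad/s.  Crank-pin speed |V_A| = rω = 9.9871 m/s, perpendicular to OA.
Rod angle: sinφ = −(r/L) sinθ ⇒ φ = -12.067°; ω_rod = −rω cosθ/√(L²−r²sin²θ) = +12.057 rad/s.
V_P = V_A + ω_rod × AP, with AP = 0.2505 m along the rod.
Components: V_Px = −rω sinθ − a·ω_rod·sinφ = -8.5686 m/s;  V_Py = rω cosθ + a·ω_rod·cosφ = -0.93265 m/s.
|V_P| = √(V_Px² + V_Py²) = 8.6192 m/s.

8.62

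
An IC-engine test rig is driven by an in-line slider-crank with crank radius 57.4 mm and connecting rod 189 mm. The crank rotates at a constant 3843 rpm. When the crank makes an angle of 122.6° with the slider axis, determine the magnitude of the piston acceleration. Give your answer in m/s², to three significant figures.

6170

ω = 2π·3843/60 = 402.4 rad/s
x(θ) = r cosθ + √(L² − r² sin²θ); with ω constant, a = ω²·d²x/dθ².
d²x/dθ² = −r cosθ − r²(cos2θ)/√u − r⁴ sin²2θ/(4u^{3/2}),  u = L² − r² sin²θ = 0.0333826 m².
Substituting r = 0.0574 m, L = 0.189 m, θ = 122.6°: d²x/dθ² = +0.038123 m.
a = ω²·d²x/dθ² = (402.4)²·(+0.038123) = +6174.2 m/s²;  |a| = 6174.2 m/s².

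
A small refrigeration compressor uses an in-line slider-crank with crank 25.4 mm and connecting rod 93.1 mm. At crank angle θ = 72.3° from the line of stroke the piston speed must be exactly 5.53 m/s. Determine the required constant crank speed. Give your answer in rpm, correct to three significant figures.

2010

For an in-line slider-crank, |v_piston| = rω|sinθ|·[1 + r cosθ/√(L² − r² sin²θ)].
With r = 0.0254 m, L = 0.0931 m, θ = 72.3°: the bracketed kinematic factor |dx/dθ| = 0.026276 m.
ω = v/|dx/dθ| = 5.53/0.026276 = 210.46 rad/s.
N = 60ω/(2π) = 2009.7 rpm.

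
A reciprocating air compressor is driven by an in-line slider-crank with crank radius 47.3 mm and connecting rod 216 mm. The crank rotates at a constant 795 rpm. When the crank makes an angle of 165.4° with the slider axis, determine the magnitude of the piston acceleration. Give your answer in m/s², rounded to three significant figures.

ω = 2π·795/60 = 83.25 rad/s
x(θ) = r cosθ + √(L² − r² sin²θ); with ω constant, a = ω²·d²x/dθ².
d²x/dθ² = −r cosθ − r²(cos2θ)/√u − r⁴ sin²2θ/(4u^{3/2}),  u = L² − r² sin²θ = 0.0465138 m².
Substituting r = 0.0473 m, L = 0.216 m, θ = 165.4°: d²x/dθ² = +0.036688 m.
a = ω²·d²x/dθ² = (83.25)²·(+0.036688) = +254.28 m/s²;  |a| = 254.28 m/s².

254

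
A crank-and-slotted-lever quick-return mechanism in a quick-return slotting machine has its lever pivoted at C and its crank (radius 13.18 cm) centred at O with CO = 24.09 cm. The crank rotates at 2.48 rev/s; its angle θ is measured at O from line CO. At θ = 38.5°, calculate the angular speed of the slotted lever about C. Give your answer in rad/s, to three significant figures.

5.26

ω = 15.58 rad/s (from 2.48 rev/s).
Crank pin A relative to C: A = (d + r cosθ, r sinθ); lever angle φ = atan2(r sinθ, d + r cosθ).
Differentiating tanφ: φ̇ = rω(d cosθ + r)/(d² + r² + 2dr cosθ).
d² + r² + 2dr cosθ = |CA|² = 0.125101 m²;  d cosθ + r = +0.32033 m.
|ω_lever| = |0.1318·15.58·+0.32033| / 0.125101 = 5.2588 rad/s.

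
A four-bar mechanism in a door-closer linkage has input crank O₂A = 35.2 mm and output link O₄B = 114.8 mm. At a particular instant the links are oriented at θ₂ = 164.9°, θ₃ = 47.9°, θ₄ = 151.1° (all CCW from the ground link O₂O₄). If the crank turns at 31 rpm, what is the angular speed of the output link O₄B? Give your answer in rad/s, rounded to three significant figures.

ω₂ = 3.246 rad/s (from 31 rpm).
Differentiating the loop-closure r₂e^{iθ₂}+r₃e^{iθ₃}=r₁+r₄e^{iθ₄} gives r₂ω₂e^{iθ₂}+r₃ω₃e^{iθ₃}=r₄ω₄e^{iθ₄}.
Eliminating the other unknown: ω₄ = r₂ω₂ sin(θ₂−θ₃) / [r₄ sin(θ₄−θ₃)].
Numerator sine = +0.89101; denominator sine = +0.97358.
Result = 0.0352·3.246·(+0.89101) / (0.1148·(+0.97358)) = +0.91096 rad/s; magnitude 0.91096 rad/s.

0.911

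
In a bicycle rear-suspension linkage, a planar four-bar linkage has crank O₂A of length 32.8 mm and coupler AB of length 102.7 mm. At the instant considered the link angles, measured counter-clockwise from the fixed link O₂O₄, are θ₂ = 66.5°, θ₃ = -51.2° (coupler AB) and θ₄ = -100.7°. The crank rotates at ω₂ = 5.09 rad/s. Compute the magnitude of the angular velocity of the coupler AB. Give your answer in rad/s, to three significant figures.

ω₂ = 5.09 rad/s
Differentiating the loop-closure r₂e^{iθ₂}+r₃e^{iθ₃}=r₁+r₄e^{iθ₄} gives r₂ω₂e^{iθ₂}+r₃ω₃e^{iθ₃}=r₄ω₄e^{iθ₄}.
Eliminating the other unknown: ω₃ = r₂ω₂ sin(θ₄−θ₂) / [r₃ sin(θ₃−θ₄)].
Numerator sine = -0.22155; denominator sine = +0.76041.
Result = 0.0328·5.09·(-0.22155) / (0.1027·(+0.76041)) = -0.47364 rad/s; magnitude 0.47364 rad/s.

0.474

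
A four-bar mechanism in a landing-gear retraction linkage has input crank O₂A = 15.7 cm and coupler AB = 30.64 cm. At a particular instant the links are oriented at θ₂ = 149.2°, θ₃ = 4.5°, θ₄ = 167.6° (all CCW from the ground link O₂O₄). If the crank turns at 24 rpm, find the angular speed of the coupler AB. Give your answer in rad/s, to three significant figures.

1.40

ω₂ = 2.513 rad/s (from 24 rpm).
Differentiating the loop-closure r₂e^{iθ₂}+r₃e^{iθ₃}=r₁+r₄e^{iθ₄} gives r₂ω₂e^{iθ₂}+r₃ω₃e^{iθ₃}=r₄ω₄e^{iθ₄}.
Eliminating the other unknown: ω₃ = r₂ω₂ sin(θ₄−θ₂) / [r₃ sin(θ₃−θ₄)].
Numerator sine = +0.31565; denominator sine = -0.29070.
Result = 0.157·2.513·(+0.31565) / (0.3064·(-0.29070)) = -1.3983 rad/s; magnitude 1.3983 rad/s.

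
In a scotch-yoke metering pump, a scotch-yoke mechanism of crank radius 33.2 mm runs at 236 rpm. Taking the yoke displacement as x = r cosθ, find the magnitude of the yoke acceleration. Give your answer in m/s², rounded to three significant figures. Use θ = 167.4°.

19.8

ω = 24.71 rad/s (from 236 rpm).
x = r cosθ ⇒ ẍ = −rω² cosθ (ω constant).
|a| = rω²|cosθ| = 0.0332·(24.71)²·|cos 167.4°| = 19.789 m/s².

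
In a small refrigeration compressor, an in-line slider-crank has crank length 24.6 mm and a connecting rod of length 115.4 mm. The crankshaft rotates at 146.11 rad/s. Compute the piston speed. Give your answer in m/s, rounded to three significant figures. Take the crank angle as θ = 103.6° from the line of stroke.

ω = 146.1 rad/s
For an in-line slider-crank, x = r cosθ + √(L² − r² sin²θ), so v = −rω sinθ·[1 + r cosθ/√(L² − r² sin²θ)].
With r = 0.0246 m, L = 0.1154 m, θ = 103.6°: √(L² − r² sin²θ) = 0.1129 m.
v = −0.0246·146.1·0.97196·[1 + 0.0246·-0.23514/0.1129] = -3.3145 m/s.
|v| = 3.3145 m/s.

3.31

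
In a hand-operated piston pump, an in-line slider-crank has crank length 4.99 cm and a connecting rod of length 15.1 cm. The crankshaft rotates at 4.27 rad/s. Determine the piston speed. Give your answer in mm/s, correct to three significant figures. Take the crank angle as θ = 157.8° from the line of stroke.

55.7

ω = 4.27 rad/s
For an in-line slider-crank, x = r cosθ + √(L² − r² sin²θ), so v = −rω sinθ·[1 + r cosθ/√(L² − r² sin²θ)].
With r = 0.0499 m, L = 0.151 m, θ = 157.8°: √(L² − r² sin²θ) = 0.14982 m.
v = −0.0499·4.27·0.37784·[1 + 0.0499·-0.92587/0.14982] = -0.055681 m/s.
|v| = 0.055681 m/s = 55.681 mm/s.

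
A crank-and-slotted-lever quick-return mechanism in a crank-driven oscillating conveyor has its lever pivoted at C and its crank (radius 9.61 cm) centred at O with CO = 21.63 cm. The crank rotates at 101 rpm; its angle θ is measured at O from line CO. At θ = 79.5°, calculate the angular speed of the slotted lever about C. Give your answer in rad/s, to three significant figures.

2.17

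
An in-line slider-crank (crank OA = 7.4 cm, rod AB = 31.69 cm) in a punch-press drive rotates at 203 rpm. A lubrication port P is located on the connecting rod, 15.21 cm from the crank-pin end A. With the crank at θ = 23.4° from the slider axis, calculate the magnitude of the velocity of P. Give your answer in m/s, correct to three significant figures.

1.02

ω = 21.26 rad/s.  Crank-pin speed |V_A| = rω = 1.5731 m/s, perpendicular to OA.
Rod angle: sinφ = −(r/L) sinθ ⇒ φ = -5.321°; ω_rod = −rω cosθ/√(L²−r²sin²θ) = -4.5755 rad/s.
V_P = V_A + ω_rod × AP, with AP = 0.1521 m along the rod.
Components: V_Px = −rω sinθ − a·ω_rod·sinφ = -0.68929 m/s;  V_Py = rω cosθ + a·ω_rod·cosφ = +0.75079 m/s.
|V_P| = √(V_Px² + V_Py²) = 1.0192 m/s.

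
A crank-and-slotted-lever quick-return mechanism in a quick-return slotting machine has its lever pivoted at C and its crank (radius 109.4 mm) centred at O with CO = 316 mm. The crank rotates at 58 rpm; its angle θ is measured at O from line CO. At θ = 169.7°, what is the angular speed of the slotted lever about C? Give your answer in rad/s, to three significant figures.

3.06

ω = 6.074 rad/s (from 58 rpm).
Crank pin A relative to C: A = (d + r cosθ, r sinθ); lever angle φ = atan2(r sinθ, d + r cosθ).
Differentiating tanφ: φ̇ = rω(d cosθ + r)/(d² + r² + 2dr cosθ).
d² + r² + 2dr cosθ = |CA|² = 0.0437978 m²;  d cosθ + r = -0.20151 m.
|ω_lever| = |0.1094·6.074·-0.20151| / 0.0437978 = 3.0571 rad/s.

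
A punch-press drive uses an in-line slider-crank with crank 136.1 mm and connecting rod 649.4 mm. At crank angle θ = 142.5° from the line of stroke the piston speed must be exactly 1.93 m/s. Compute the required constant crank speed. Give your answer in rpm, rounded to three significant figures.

For an in-line slider-crank, |v_piston| = rω|sinθ|·[1 + r cosθ/√(L² − r² sin²θ)].
With r = 0.1361 m, L = 0.6494 m, θ = 142.5°: the bracketed kinematic factor |dx/dθ| = 0.068963 m.
ω = v/|dx/dθ| = 1.93/0.068963 = 27.986 rad/s.
N = 60ω/(2π) = 267.25 rpm.

267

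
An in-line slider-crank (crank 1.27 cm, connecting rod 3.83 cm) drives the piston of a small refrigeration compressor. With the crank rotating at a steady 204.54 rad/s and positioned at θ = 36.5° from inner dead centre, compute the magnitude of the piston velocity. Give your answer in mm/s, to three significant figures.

1970

ω = 204.5 rad/s
For an in-line slider-crank, x = r cosθ + √(L² − r² sin²θ), so v = −rω sinθ·[1 + r cosθ/√(L² − r² sin²θ)].
With r = 0.0127 m, L = 0.0383 m, θ = 36.5°: √(L² − r² sin²θ) = 0.037548 m.
v = −0.0127·204.5·0.59482·[1 + 0.0127·0.80386/0.037548] = -1.9653 m/s.
|v| = 1.9653 m/s = 1965.3 mm/s.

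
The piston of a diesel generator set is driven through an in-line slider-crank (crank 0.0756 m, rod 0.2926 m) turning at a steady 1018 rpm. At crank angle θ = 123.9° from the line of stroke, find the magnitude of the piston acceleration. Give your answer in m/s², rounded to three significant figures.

ω = 2π·1018/60 = 106.6 rad/s
x(θ) = r cosθ + √(L² − r² sin²θ); with ω constant, a = ω²·d²x/dθ².
d²x/dθ² = −r cosθ − r²(cos2θ)/√u − r⁴ sin²2θ/(4u^{3/2}),  u = L² − r² sin²θ = 0.0816773 m².
Substituting r = 0.0756 m, L = 0.2926 m, θ = 123.9°: d²x/dθ² = +0.049422 m.
a = ω²·d²x/dθ² = (106.6)²·(+0.049422) = +561.66 m/s²;  |a| = 561.66 m/s².

562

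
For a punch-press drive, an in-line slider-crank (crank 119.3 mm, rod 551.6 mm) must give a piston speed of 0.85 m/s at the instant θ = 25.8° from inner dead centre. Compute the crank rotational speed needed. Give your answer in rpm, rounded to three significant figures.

131

For an in-line slider-crank, |v_piston| = rω|sinθ|·[1 + r cosθ/√(L² − r² sin²θ)].
With r = 0.1193 m, L = 0.5516 m, θ = 25.8°: the bracketed kinematic factor |dx/dθ| = 0.062079 m.
ω = v/|dx/dθ| = 0.85/0.062079 = 13.692 rad/s.
N = 60ω/(2π) = 130.75 rpm.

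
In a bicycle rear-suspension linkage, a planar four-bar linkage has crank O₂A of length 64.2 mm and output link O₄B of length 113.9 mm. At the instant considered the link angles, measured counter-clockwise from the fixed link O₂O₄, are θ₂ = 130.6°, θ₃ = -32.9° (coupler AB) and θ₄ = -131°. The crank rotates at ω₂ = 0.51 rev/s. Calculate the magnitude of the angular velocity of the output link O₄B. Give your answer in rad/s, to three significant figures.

0.518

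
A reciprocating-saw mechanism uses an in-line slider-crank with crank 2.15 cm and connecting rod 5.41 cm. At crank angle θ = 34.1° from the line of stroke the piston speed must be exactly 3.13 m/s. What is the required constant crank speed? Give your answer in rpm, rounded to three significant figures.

For an in-line slider-crank, |v_piston| = rω|sinθ|·[1 + r cosθ/√(L² − r² sin²θ)].
With r = 0.0215 m, L = 0.0541 m, θ = 34.1°: the bracketed kinematic factor |dx/dθ| = 0.016123 m.
ω = v/|dx/dθ| = 3.13/0.016123 = 194.14 rad/s.
N = 60ω/(2π) = 1853.9 rpm.

1850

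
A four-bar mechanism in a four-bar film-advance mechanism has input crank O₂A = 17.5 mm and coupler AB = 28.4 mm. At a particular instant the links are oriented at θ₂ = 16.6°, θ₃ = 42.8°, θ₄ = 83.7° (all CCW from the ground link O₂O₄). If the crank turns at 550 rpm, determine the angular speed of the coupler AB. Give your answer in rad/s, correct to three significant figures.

49.9

ω₂ = 57.6 rad/s (from 550 rpm).
Differentiating the loop-closure r₂e^{iθ₂}+r₃e^{iθ₃}=r₁+r₄e^{iθ₄} gives r₂ω₂e^{iθ₂}+r₃ω₃e^{iθ₃}=r₄ω₄e^{iθ₄}.
Eliminating the other unknown: ω₃ = r₂ω₂ sin(θ₄−θ₂) / [r₃ sin(θ₃−θ₄)].
Numerator sine = +0.92119; denominator sine = -0.65474.
Result = 0.0175·57.6·(+0.92119) / (0.0284·(-0.65474)) = -49.933 rad/s; magnitude 49.933 rad/s.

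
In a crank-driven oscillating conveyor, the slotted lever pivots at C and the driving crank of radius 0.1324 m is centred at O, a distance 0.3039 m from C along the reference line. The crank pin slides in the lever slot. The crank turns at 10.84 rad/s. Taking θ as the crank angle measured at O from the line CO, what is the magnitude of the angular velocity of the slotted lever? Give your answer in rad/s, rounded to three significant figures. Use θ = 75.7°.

2.29

ω = 10.84 rad/s
Crank pin A relative to C: A = (d + r cosθ, r sinθ); lever angle φ = atan2(r sinθ, d + r cosθ).
Differentiating tanφ: φ̇ = rω(d cosθ + r)/(d² + r² + 2dr cosθ).
d² + r² + 2dr cosθ = |CA|² = 0.129762 m²;  d cosθ + r = +0.20746 m.
|ω_lever| = |0.1324·10.84·+0.20746| / 0.129762 = 2.2946 rad/s.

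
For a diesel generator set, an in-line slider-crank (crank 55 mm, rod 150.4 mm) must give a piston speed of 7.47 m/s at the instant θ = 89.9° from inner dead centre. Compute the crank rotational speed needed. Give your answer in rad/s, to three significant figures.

136

For an in-line slider-crank, |v_piston| = rω|sinθ|·[1 + r cosθ/√(L² − r² sin²θ)].
With r = 0.055 m, L = 0.1504 m, θ = 89.9°: the bracketed kinematic factor |dx/dθ| = 0.055038 m.
ω = v/|dx/dθ| = 7.47/0.055038 = 135.73 rad/s.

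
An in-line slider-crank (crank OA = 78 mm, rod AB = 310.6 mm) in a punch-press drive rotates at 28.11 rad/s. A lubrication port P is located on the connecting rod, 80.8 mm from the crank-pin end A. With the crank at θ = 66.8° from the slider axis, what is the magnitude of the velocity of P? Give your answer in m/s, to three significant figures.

ω = 28.11 rad/s.  Crank-pin speed |V_A| = rω = 2.1926 m/s, perpendicular to OA.
Rod angle: sinφ = −(r/L) sinθ ⇒ φ = -13.345°; ω_rod = −rω cosθ/√(L²−r²sin²θ) = -2.8581 rad/s.
V_P = V_A + ω_rod × AP, with AP = 0.0808 m along the rod.
Components: V_Px = −rω sinθ − a·ω_rod·sinφ = -2.0686 m/s;  V_Py = rω cosθ + a·ω_rod·cosφ = +0.63905 m/s.
|V_P| = √(V_Px² + V_Py²) = 2.165 m/s.

2.17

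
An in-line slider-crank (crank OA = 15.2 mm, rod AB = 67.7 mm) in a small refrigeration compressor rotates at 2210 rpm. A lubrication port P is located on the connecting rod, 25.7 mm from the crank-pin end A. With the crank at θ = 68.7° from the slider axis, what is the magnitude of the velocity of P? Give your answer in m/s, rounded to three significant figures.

3.47

ω = 231.4 rad/s.  Crank-pin speed |V_A| = rω = 3.5177 m/s, perpendicular to OA.
Rod angle: sinφ = −(r/L) sinθ ⇒ φ = -12.074°; ω_rod = −rω cosθ/√(L²−r²sin²θ) = -19.302 rad/s.
V_P = V_A + ω_rod × AP, with AP = 0.0257 m along the rod.
Components: V_Px = −rω sinθ − a·ω_rod·sinφ = -3.3812 m/s;  V_Py = rω cosθ + a·ω_rod·cosφ = +0.79274 m/s.
|V_P| = √(V_Px² + V_Py²) = 3.4729 m/s.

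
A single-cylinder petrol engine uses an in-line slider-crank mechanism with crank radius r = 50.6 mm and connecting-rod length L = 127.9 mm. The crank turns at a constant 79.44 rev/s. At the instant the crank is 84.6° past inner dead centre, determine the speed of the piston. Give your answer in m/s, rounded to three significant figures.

ω = 2π·79.4 = 499.1 rad/s
For an in-line slider-crank, x = r cosθ + √(L² − r² sin²θ), so v = −rω sinθ·[1 + r cosθ/√(L² − r² sin²θ)].
With r = 0.0506 m, L = 0.1279 m, θ = 84.6°: √(L² − r² sin²θ) = 0.11756 m.
v = −0.0506·499.1·0.99556·[1 + 0.0506·0.09411/0.11756] = -26.163 m/s.
|v| = 26.163 m/s.

26.2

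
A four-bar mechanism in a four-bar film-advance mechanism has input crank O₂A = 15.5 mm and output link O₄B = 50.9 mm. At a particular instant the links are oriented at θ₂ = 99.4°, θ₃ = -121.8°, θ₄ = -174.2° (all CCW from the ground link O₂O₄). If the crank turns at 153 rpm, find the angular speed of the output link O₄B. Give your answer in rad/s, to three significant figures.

4.06

ω₂ = 16.02 rad/s (from 153 rpm).
Differentiating the loop-closure r₂e^{iθ₂}+r₃e^{iθ₃}=r₁+r₄e^{iθ₄} gives r₂ω₂e^{iθ₂}+r₃ω₃e^{iθ₃}=r₄ω₄e^{iθ₄}.
Eliminating the other unknown: ω₄ = r₂ω₂ sin(θ₂−θ₃) / [r₄ sin(θ₄−θ₃)].
Numerator sine = -0.65869; denominator sine = -0.79229.
Result = 0.0155·16.02·(-0.65869) / (0.0509·(-0.79229)) = +4.0563 rad/s; magnitude 4.0563 rad/s.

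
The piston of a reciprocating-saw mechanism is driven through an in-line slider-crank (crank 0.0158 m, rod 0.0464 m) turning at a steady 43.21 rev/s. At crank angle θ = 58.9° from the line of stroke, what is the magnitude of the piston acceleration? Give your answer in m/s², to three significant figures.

ω = 2π·43.2 = 271.5 rad/s
x(θ) = r cosθ + √(L² − r² sin²θ); with ω constant, a = ω²·d²x/dθ².
d²x/dθ² = −r cosθ − r²(cos2θ)/√u − r⁴ sin²2θ/(4u^{3/2}),  u = L² − r² sin²θ = 0.00196993 m².
Substituting r = 0.0158 m, L = 0.0464 m, θ = 58.9°: d²x/dθ² = -0.0056774 m.
a = ω²·d²x/dθ² = (271.5)²·(-0.0056774) = -418.49 m/s²;  |a| = 418.49 m/s².

418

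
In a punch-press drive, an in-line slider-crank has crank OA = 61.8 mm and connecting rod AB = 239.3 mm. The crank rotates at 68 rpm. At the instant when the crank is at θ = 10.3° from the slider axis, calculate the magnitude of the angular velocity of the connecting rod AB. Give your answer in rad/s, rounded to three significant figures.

1.81

ω = 7.121 rad/s (converted from 68 rpm).
The rod makes angle φ with the slider axis where L sinφ = r sinθ; differentiating, L cosφ·φ̇ = r ω cosθ.
L cosφ = √(L² − r² sin²θ) = 0.23904 m.
|ω_rod| = r ω |cosθ| / √(L² − r² sin²θ) = 0.0618·7.121·0.98389/0.23904 = 1.8113 rad/s.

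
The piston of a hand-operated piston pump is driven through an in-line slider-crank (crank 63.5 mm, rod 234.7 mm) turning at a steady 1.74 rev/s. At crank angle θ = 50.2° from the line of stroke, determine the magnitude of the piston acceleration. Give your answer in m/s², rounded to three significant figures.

4.52

ω = 2π·1.74 = 10.93 rad/s
x(θ) = r cosθ + √(L² − r² sin²θ); with ω constant, a = ω²·d²x/dθ².
d²x/dθ² = −r cosθ − r²(cos2θ)/√u − r⁴ sin²2θ/(4u^{3/2}),  u = L² − r² sin²θ = 0.052704 m².
Substituting r = 0.0635 m, L = 0.2347 m, θ = 50.2°: d²x/dθ² = -0.037801 m.
a = ω²·d²x/dθ² = (10.93)²·(-0.037801) = -4.5182 m/s²;  |a| = 4.5182 m/s².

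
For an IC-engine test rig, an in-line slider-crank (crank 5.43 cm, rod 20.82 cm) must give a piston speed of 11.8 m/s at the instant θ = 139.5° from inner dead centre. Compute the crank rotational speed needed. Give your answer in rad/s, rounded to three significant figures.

For an in-line slider-crank, |v_piston| = rω|sinθ|·[1 + r cosθ/√(L² − r² sin²θ)].
With r = 0.0543 m, L = 0.2082 m, θ = 139.5°: the bracketed kinematic factor |dx/dθ| = 0.028169 m.
ω = v/|dx/dθ| = 11.8/0.028169 = 418.9 rad/s.

419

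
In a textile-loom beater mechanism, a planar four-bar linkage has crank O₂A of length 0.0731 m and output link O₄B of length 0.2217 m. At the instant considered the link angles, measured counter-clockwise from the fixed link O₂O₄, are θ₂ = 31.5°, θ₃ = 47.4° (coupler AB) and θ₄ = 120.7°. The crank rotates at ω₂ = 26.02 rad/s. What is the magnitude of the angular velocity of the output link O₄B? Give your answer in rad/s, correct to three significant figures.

2.45

ω₂ = 26.02 rad/s
Differentiating the loop-closure r₂e^{iθ₂}+r₃e^{iθ₃}=r₁+r₄e^{iθ₄} gives r₂ω₂e^{iθ₂}+r₃ω₃e^{iθ₃}=r₄ω₄e^{iθ₄}.
Eliminating the other unknown: ω₄ = r₂ω₂ sin(θ₂−θ₃) / [r₄ sin(θ₄−θ₃)].
Numerator sine = -0.27396; denominator sine = +0.95782.
Result = 0.0731·26.02·(-0.27396) / (0.2217·(+0.95782)) = -2.4539 rad/s; magnitude 2.4539 rad/s.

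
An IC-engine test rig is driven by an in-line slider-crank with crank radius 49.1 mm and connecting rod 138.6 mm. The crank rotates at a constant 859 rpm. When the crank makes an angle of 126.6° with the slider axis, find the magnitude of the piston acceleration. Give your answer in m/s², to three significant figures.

ω = 2π·859/60 = 89.95 rad/s
x(θ) = r cosθ + √(L² − r² sin²θ); with ω constant, a = ω²·d²x/dθ².
d²x/dθ² = −r cosθ − r²(cos2θ)/√u − r⁴ sin²2θ/(4u^{3/2}),  u = L² − r² sin²θ = 0.0176562 m².
Substituting r = 0.0491 m, L = 0.1386 m, θ = 126.6°: d²x/dθ² = +0.033951 m.
a = ω²·d²x/dθ² = (89.95)²·(+0.033951) = +274.72 m/s²;  |a| = 274.72 m/s².

275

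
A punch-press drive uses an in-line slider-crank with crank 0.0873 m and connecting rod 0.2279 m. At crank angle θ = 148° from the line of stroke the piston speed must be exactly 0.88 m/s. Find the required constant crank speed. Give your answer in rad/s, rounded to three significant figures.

For an in-line slider-crank, |v_piston| = rω|sinθ|·[1 + r cosθ/√(L² − r² sin²θ)].
With r = 0.0873 m, L = 0.2279 m, θ = 148°: the bracketed kinematic factor |dx/dθ| = 0.030914 m.
ω = v/|dx/dθ| = 0.88/0.030914 = 28.466 rad/s.

28.5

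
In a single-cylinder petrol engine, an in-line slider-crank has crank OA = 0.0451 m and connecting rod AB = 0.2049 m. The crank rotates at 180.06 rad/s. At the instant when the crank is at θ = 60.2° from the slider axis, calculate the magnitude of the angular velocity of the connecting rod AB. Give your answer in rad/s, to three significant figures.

ω = 180.1 rad/s
The rod makes angle φ with the slider axis where L sinφ = r sinθ; differentiating, L cosφ·φ̇ = r ω cosθ.
L cosφ = √(L² − r² sin²θ) = 0.20113 m.
|ω_rod| = r ω |cosθ| / √(L² − r² sin²θ) = 0.0451·180.1·0.49697/0.20113 = 20.066 rad/s.

20.1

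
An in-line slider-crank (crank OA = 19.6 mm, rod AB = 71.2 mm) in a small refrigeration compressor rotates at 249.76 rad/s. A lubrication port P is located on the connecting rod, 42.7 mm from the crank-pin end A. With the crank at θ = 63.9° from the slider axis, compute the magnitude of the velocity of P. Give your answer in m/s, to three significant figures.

4.80

ω = 249.8 rad/s.  Crank-pin speed |V_A| = rω = 4.8953 m/s, perpendicular to OA.
Rod angle: sinφ = −(r/L) sinθ ⇒ φ = -14.312°; ω_rod = −rω cosθ/√(L²−r²sin²θ) = -31.217 rad/s.
V_P = V_A + ω_rod × AP, with AP = 0.0427 m along the rod.
Components: V_Px = −rω sinθ − a·ω_rod·sinφ = -4.7256 m/s;  V_Py = rω cosθ + a·ω_rod·cosφ = +0.86206 m/s.
|V_P| = √(V_Px² + V_Py²) = 4.8036 m/s.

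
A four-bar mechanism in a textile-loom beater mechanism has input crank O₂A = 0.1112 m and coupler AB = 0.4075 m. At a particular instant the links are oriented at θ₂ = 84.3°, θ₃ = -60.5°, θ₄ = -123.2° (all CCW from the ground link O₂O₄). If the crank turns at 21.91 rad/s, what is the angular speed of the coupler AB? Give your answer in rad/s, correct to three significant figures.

ω₂ = 21.91 rad/s
Differentiating the loop-closure r₂e^{iθ₂}+r₃e^{iθ₃}=r₁+r₄e^{iθ₄} gives r₂ω₂e^{iθ₂}+r₃ω₃e^{iθ₃}=r₄ω₄e^{iθ₄}.
Eliminating the other unknown: ω₃ = r₂ω₂ sin(θ₄−θ₂) / [r₃ sin(θ₃−θ₄)].
Numerator sine = +0.46175; denominator sine = +0.88862.
Result = 0.1112·21.91·(+0.46175) / (0.4075·(+0.88862)) = +3.1068 rad/s; magnitude 3.1068 rad/s.

3.11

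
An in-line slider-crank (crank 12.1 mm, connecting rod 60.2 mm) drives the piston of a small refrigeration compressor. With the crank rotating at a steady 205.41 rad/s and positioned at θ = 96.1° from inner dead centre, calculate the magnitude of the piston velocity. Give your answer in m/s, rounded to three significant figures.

2.42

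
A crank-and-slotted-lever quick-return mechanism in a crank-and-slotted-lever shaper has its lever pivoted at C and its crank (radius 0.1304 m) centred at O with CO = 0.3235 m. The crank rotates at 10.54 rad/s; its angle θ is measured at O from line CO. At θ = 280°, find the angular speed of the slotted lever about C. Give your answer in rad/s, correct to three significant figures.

1.88

ω = 10.54 rad/s
Crank pin A relative to C: A = (d + r cosθ, r sinθ); lever angle φ = atan2(r sinθ, d + r cosθ).
Differentiating tanφ: φ̇ = rω(d cosθ + r)/(d² + r² + 2dr cosθ).
d² + r² + 2dr cosθ = |CA|² = 0.136307 m²;  d cosθ + r = +0.18658 m.
|ω_lever| = |0.1304·10.54·+0.18658| / 0.136307 = 1.8813 rad/s.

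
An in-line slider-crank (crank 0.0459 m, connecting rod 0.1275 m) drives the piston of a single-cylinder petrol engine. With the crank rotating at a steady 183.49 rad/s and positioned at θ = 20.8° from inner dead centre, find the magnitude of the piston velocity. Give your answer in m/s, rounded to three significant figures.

ω = 183.5 rad/s
For an in-line slider-crank, x = r cosθ + √(L² − r² sin²θ), so v = −rω sinθ·[1 + r cosθ/√(L² − r² sin²θ)].
With r = 0.0459 m, L = 0.1275 m, θ = 20.8°: √(L² − r² sin²θ) = 0.12645 m.
v = −0.0459·183.5·0.35511·[1 + 0.0459·0.93483/0.12645] = -4.0056 m/s.
|v| = 4.0056 m/s.

4.01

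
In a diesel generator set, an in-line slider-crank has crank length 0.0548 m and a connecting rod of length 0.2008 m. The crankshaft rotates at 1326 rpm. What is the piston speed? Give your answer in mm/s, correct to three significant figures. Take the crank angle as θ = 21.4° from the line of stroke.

ω = 2π·1326/60 = 138.9 rad/s
For an in-line slider-crank, x = r cosθ + √(L² − r² sin²θ), so v = −rω sinθ·[1 + r cosθ/√(L² − r² sin²θ)].
With r = 0.0548 m, L = 0.2008 m, θ = 21.4°: √(L² − r² sin²θ) = 0.1998 m.
v = −0.0548·138.9·0.36488·[1 + 0.0548·0.93106/0.1998] = -3.4855 m/s.
|v| = 3.4855 m/s = 3485.5 mm/s.

3490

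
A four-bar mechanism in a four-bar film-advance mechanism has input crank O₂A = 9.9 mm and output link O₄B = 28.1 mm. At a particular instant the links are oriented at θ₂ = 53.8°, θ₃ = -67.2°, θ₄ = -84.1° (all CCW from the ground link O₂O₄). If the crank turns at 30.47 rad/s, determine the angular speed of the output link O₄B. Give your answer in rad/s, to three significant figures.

ω₂ = 30.47 rad/s
Differentiating the loop-closure r₂e^{iθ₂}+r₃e^{iθ₃}=r₁+r₄e^{iθ₄} gives r₂ω₂e^{iθ₂}+r₃ω₃e^{iθ₃}=r₄ω₄e^{iθ₄}.
Eliminating the other unknown: ω₄ = r₂ω₂ sin(θ₂−θ₃) / [r₄ sin(θ₄−θ₃)].
Numerator sine = +0.85717; denominator sine = -0.29070.
Result = 0.0099·30.47·(+0.85717) / (0.0281·(-0.29070)) = -31.653 rad/s; magnitude 31.653 rad/s.

31.7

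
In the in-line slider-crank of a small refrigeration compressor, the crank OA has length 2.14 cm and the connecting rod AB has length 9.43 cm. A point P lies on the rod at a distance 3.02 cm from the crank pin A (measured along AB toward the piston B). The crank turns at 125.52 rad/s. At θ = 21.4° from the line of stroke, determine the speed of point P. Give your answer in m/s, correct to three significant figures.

2.00

ω = 125.5 rad/s.  Crank-pin speed |V_A| = rω = 2.6861 m/s, perpendicular to OA.
Rod angle: sinφ = −(r/L) sinθ ⇒ φ = -4.750°; ω_rod = −rω cosθ/√(L²−r²sin²θ) = -26.612 rad/s.
V_P = V_A + ω_rod × AP, with AP = 0.0302 m along the rod.
Components: V_Px = −rω sinθ − a·ω_rod·sinφ = -1.0467 m/s;  V_Py = rω cosθ + a·ω_rod·cosφ = +1.7 m/s.
|V_P| = √(V_Px² + V_Py²) = 1.9964 m/s.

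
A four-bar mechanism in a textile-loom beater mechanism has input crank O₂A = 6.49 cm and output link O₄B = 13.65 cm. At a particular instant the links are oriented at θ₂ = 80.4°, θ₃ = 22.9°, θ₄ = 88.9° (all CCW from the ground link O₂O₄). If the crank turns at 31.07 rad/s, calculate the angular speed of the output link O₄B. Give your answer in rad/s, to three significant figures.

13.6

ω₂ = 31.07 rad/s
Differentiating the loop-closure r₂e^{iθ₂}+r₃e^{iθ₃}=r₁+r₄e^{iθ₄} gives r₂ω₂e^{iθ₂}+r₃ω₃e^{iθ₃}=r₄ω₄e^{iθ₄}.
Eliminating the other unknown: ω₄ = r₂ω₂ sin(θ₂−θ₃) / [r₄ sin(θ₄−θ₃)].
Numerator sine = +0.84339; denominator sine = +0.91355.
Result = 0.0649·31.07·(+0.84339) / (0.1365·(+0.91355)) = +13.638 rad/s; magnitude 13.638 rad/s.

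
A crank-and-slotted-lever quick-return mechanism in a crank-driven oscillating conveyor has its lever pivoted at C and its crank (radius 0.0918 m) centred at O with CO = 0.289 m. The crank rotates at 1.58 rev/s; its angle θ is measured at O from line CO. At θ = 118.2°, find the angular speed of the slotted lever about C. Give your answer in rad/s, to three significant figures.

0.610

ω = 9.927 rad/s (from 1.58 rev/s).
Crank pin A relative to C: A = (d + r cosθ, r sinθ); lever angle φ = atan2(r sinθ, d + r cosθ).
Differentiating tanφ: φ̇ = rω(d cosθ + r)/(d² + r² + 2dr cosθ).
d² + r² + 2dr cosθ = |CA|² = 0.0668745 m²;  d cosθ + r = -0.044767 m.
|ω_lever| = |0.0918·9.927·-0.044767| / 0.0668745 = 0.61007 rad/s.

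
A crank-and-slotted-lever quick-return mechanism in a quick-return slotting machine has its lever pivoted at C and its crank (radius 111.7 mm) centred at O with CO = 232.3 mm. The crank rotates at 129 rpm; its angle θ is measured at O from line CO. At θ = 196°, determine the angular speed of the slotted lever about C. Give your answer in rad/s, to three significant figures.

10.2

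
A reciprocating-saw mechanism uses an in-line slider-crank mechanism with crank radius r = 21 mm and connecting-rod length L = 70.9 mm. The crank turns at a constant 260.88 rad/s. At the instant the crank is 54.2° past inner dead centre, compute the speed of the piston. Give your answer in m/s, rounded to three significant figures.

5.24

ω = 260.9 rad/s
For an in-line slider-crank, x = r cosθ + √(L² − r² sin²θ), so v = −rω sinθ·[1 + r cosθ/√(L² − r² sin²θ)].
With r = 0.021 m, L = 0.0709 m, θ = 54.2°: √(L² − r² sin²θ) = 0.068824 m.
v = −0.021·260.9·0.81106·[1 + 0.021·0.58496/0.068824] = -5.2365 m/s.
|v| = 5.2365 m/s.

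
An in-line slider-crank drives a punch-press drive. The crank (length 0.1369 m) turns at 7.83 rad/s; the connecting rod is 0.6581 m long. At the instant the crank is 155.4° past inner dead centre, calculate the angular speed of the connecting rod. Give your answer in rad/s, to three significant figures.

1.49

ω = 7.83 rad/s
The rod makes angle φ with the slider axis where L sinφ = r sinθ; differentiating, L cosφ·φ̇ = r ω cosθ.
L cosφ = √(L² − r² sin²θ) = 0.65563 m.
|ω_rod| = r ω |cosθ| / √(L² − r² sin²θ) = 0.1369·7.83·0.90924/0.65563 = 1.4866 rad/s.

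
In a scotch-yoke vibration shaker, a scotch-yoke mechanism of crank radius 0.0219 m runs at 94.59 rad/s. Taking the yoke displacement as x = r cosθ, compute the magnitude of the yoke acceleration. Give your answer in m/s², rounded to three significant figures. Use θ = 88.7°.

4.45

ω = 94.59 rad/s
x = r cosθ ⇒ ẍ = −rω² cosθ (ω constant).
|a| = rω²|cosθ| = 0.0219·(94.59)²·|cos 88.7°| = 4.4455 m/s².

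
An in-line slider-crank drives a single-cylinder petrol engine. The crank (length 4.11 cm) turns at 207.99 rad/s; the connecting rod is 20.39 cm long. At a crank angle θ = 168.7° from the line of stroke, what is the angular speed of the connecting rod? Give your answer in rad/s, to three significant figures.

ω = 208 rad/s
The rod makes angle φ with the slider axis where L sinφ = r sinθ; differentiating, L cosφ·φ̇ = r ω cosθ.
L cosφ = √(L² − r² sin²θ) = 0.20374 m.
|ω_rod| = r ω |cosθ| / √(L² − r² sin²θ) = 0.0411·208·0.98061/0.20374 = 41.144 rad/s.

41.1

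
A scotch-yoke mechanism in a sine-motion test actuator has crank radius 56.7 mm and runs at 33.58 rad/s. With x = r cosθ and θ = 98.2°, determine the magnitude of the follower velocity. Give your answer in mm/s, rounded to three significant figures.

1880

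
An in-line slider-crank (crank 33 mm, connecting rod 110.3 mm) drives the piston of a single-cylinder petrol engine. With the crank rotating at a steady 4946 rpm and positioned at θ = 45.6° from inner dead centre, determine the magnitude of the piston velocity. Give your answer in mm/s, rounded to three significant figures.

ω = 2π·4946/60 = 517.9 rad/s
For an in-line slider-crank, x = r cosθ + √(L² − r² sin²θ), so v = −rω sinθ·[1 + r cosθ/√(L² − r² sin²θ)].
With r = 0.033 m, L = 0.1103 m, θ = 45.6°: √(L² − r² sin²θ) = 0.10775 m.
v = −0.033·517.9·0.71447·[1 + 0.033·0.69966/0.10775] = -14.829 m/s.
|v| = 14.829 m/s = 14829 mm/s.

14800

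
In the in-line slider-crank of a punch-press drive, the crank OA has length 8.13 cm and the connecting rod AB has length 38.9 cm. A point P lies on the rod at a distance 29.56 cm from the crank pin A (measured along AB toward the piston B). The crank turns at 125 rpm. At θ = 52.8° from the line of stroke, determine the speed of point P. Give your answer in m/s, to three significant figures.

ω = 13.09 rad/s.  Crank-pin speed |V_A| = rω = 1.0642 m/s, perpendicular to OA.
Rod angle: sinφ = −(r/L) sinθ ⇒ φ = -9.583°; ω_rod = −rω cosθ/√(L²−r²sin²θ) = -1.6775 rad/s.
V_P = V_A + ω_rod × AP, with AP = 0.2956 m along the rod.
Components: V_Px = −rω sinθ − a·ω_rod·sinφ = -0.93022 m/s;  V_Py = rω cosθ + a·ω_rod·cosφ = +0.15449 m/s.
|V_P| = √(V_Px² + V_Py²) = 0.94297 m/s.

0.943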